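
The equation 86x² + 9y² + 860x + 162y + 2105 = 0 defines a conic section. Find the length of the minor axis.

6

Collect terms: 86(x² + 10x) + 9(y² + 18y) = -2105
Completing the square gives 86(x + 5)² + 9(y + 9)² = -2105 + 2150 + 729 = 774.
Divide through by 774 to get (x + 5)²/9 + (y + 9)²/86 = 1.
Ellipse, center (-5, -9), major axis vertical; a² = 86, b² = 9.
b² = 9 so b = 3; the minor axis has length 2b = 6.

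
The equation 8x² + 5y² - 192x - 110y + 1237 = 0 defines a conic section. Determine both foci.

(12, 11 - √39) and (12, 11 + √39)

Rearranging, 8(x² - 24x) + 5(y² - 22y) = -1237.
Completing the square gives 8(x - 12)² + 5(y - 11)² = -1237 + 1152 + 605 = 520.
Divide by 520: (x - 12)²/65 + (y - 11)²/104 = 1
Ellipse, center (12, 11), major axis vertical; a² = 104, b² = 65.
c² = a² - b² = 104 - 65 = 39, so c = √39.
Foci lie on the vertical axis through the center: (h, k ± c).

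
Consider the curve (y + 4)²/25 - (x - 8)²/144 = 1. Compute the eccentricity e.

e = 13/5

Center (8, -4). The positive term is the y-term, so the transverse axis is vertical; a² = 25, b² = 144.
c² = a² + b² = 169, so c = 13.
e = c/a = 13/5.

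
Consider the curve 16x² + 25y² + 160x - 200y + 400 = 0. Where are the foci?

Rearranging, 16(x² + 10x) + 25(y² - 8y) = -400.
Complete the square in x and y: 16(x + 5)² + 25(y - 4)² = -400 + 400 + 400 = 400
Divide by 400: (x + 5)²/25 + (y - 4)²/16 = 1
Ellipse, center (-5, 4), major axis horizontal; a² = 25, b² = 16.
c² = a² - b² = 25 - 16 = 9, so c = 3.
Foci lie on the horizontal axis through the center: (h ± c, k).

(-8, 4) and (-2, 4)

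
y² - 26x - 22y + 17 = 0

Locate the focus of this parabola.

(5/2, 11)

Only y is squared. Complete the square in y: (y - 11)² = 26(x + 4).
Vertex (-4, 11); 4p = 26 so p = 13/2. Opens right.
Focus is p units from the vertex along the axis: (h + p, k).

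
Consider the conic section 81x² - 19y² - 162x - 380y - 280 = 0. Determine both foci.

(1, -20) and (1, 0)

Group: 81(x² - 2x) -19(y² + 20y) = 280
Complete the square: 81(x - 1)² -19(y + 10)² = 280 + 81 - 1900 = -1539
Divide by -1539: (y + 10)²/81 - (x - 1)²/19 = 1
Hyperbola, center (1, -10), transverse axis vertical; a² = 81, b² = 19.
c² = a² + b² = 81 + 19 = 100, so c = 10.
Foci lie on the vertical axis through the center: (h, k ± c).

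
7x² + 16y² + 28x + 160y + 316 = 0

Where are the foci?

7(x² + 4x) + 16(y² + 10y) = -316
Completing the square gives 7(x + 2)² + 16(y + 5)² = -316 + 28 + 400 = 112.
Dividing both sides by 112: (x + 2)²/16 + (y + 5)²/7 = 1
Ellipse, center (-2, -5), major axis horizontal; a² = 16, b² = 7.
c² = a² - b² = 16 - 7 = 9, so c = 3.
Foci lie on the horizontal axis through the center: (h ± c, k).

(-5, -5) and (1, -5)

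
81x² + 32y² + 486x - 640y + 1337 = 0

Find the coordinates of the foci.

(-3, 3) and (-3, 17)

Group: 81(x² + 6x) + 32(y² - 20y) = -1337
81(x + 3)² + 32(y - 10)² = -1337 + 729 + 3200 = 2592
Divide by 2592: (x + 3)²/32 + (y - 10)²/81 = 1
Ellipse, center (-3, 10), major axis vertical; a² = 81, b² = 32.
c² = a² - b² = 81 - 32 = 49, so c = 7.
Foci lie on the vertical axis through the center: (h, k ± c).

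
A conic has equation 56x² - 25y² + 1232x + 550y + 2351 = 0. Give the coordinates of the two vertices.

(-16, 11) and (-6, 11)

Collect terms: 56(x² + 22x) -25(y² - 22y) = -2351
Completing the square gives 56(x + 11)² -25(y - 11)² = -2351 + 6776 - 3025 = 1400.
Dividing both sides by 1400: (x + 11)²/25 - (y - 11)²/56 = 1
Hyperbola, center (-11, 11), transverse axis horizontal; a² = 25, b² = 56.
a = 5. Vertices at (h ± a, k).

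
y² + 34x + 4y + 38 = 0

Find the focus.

(-19/2, -2)

Only y is squared. Complete the square in y: (y + 2)² = -34(x + 1).
Vertex (-1, -2); 4p = -34 so p = -17/2. Opens left.
Focus is p units from the vertex along the axis: (h + p, k).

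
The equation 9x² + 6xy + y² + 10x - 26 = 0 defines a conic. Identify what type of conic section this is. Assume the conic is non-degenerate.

A = 9, B = 6, C = 1.
Discriminant B² − 4AC = 6² − 4·9·1 = 0.
B² − 4AC = 0 ⇒ parabola.

parabola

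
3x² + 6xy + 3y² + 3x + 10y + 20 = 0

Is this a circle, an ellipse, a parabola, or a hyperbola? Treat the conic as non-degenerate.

parabola

A = 3, B = 6, C = 3.
Discriminant B² − 4AC = 6² − 4·3·3 = 0.
B² − 4AC = 0 ⇒ parabola.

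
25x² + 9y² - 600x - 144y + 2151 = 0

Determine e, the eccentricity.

e = 4/5

25(x² - 24x) + 9(y² - 16y) = -2151
Complete the square: 25(x - 12)² + 9(y - 8)² = -2151 + 3600 + 576 = 2025
Dividing both sides by 2025: (x - 12)²/81 + (y - 8)²/225 = 1
Ellipse, center (12, 8), major axis vertical; a² = 225, b² = 81.
c² = a² - b² = 144, so c = 12.
e = c/a = 12/15 = 4/5.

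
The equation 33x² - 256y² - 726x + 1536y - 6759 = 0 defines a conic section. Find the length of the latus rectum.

33/8

Rearranging, 33(x² - 22x) -256(y² - 6y) = 6759.
Complete the square in x and y: 33(x - 11)² -256(y - 3)² = 6759 + 3993 - 2304 = 8448
Divide through by 8448 to get (x - 11)²/256 - (y - 3)²/33 = 1.
Hyperbola, center (11, 3), transverse axis horizontal; a² = 256, b² = 33.
Latus rectum length = 2b²/a = 2·33/16 = 33/8.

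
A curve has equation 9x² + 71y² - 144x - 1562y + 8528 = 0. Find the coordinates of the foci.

(8 - √62, 11) and (8 + √62, 11)

Group the x- and y-terms: 9(x² - 16x) + 71(y² - 22y) = -8528
Completing the square gives 9(x - 8)² + 71(y - 11)² = -8528 + 576 + 8591 = 639.
Dividing both sides by 639: (x - 8)²/71 + (y - 11)²/9 = 1
Ellipse, center (8, 11), major axis horizontal; a² = 71, b² = 9.
c² = a² - b² = 71 - 9 = 62, so c = √62.
Foci lie on the horizontal axis through the center: (h ± c, k).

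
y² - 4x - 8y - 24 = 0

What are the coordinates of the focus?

(-9, 4)

Only y is squared. Complete the square in y: (y - 4)² = 4(x + 10).
Vertex (-10, 4); 4p = 4 so p = 1. Opens right.
Focus is p units from the vertex along the axis: (h + p, k).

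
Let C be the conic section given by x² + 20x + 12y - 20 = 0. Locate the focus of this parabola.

(-10, 7)

Only x is squared. Complete the square in x: (x + 10)² = -12(y - 10).
Vertex (-10, 10); 4p = -12 so p = -3. Opens down.
Focus is p units from the vertex along the axis: (h, k + p).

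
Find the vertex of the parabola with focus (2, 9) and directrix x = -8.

The vertex is the midpoint between the focus and the directrix along the axis of symmetry.
Axis is horizontal (directrix is vertical). Vertex x-coordinate = (2 + (-8))/2 = -3; y-coordinate = 9.

(-3, 9)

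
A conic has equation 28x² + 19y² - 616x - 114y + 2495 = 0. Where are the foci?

(11, 3 - 3√2) and (11, 3 + 3√2)

Rearranging, 28(x² - 22x) + 19(y² - 6y) = -2495.
Complete the square: 28(x - 11)² + 19(y - 3)² = -2495 + 3388 + 171 = 1064
Dividing both sides by 1064: (x - 11)²/38 + (y - 3)²/56 = 1
Ellipse, center (11, 3), major axis vertical; a² = 56, b² = 38.
c² = a² - b² = 56 - 38 = 18, so c = 3√2.
Foci lie on the vertical axis through the center: (h, k ± c).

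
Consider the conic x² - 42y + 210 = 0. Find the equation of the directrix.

y = -11/2

Only x is squared. Complete the square in x: x² = 42(y - 5).
Vertex (0, 5); 4p = 42 so p = 21/2. Opens up.
Directrix is the horizontal line y = k − p = 5 − (21/2) = -11/2.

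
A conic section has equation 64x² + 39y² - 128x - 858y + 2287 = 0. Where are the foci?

(1, 6) and (1, 16)

Group the x- and y-terms: 64(x² - 2x) + 39(y² - 22y) = -2287
Complete the square in x and y: 64(x - 1)² + 39(y - 11)² = -2287 + 64 + 4719 = 2496
Divide through by 2496 to get (x - 1)²/39 + (y - 11)²/64 = 1.
Ellipse, center (1, 11), major axis vertical; a² = 64, b² = 39.
c² = a² - b² = 64 - 39 = 25, so c = 5.
Foci lie on the vertical axis through the center: (h, k ± c).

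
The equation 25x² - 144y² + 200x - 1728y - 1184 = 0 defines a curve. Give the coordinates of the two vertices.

Group: 25(x² + 8x) -144(y² + 12y) = 1184
Completing the square gives 25(x + 4)² -144(y + 6)² = 1184 + 400 - 5184 = -3600.
Dividing both sides by -3600: (y + 6)²/25 - (x + 4)²/144 = 1
Hyperbola, center (-4, -6), transverse axis vertical; a² = 25, b² = 144.
a = 5. Vertices at (h, k ± a).

(-4, -11) and (-4, -1)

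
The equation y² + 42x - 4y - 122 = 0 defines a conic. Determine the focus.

Only y is squared. Complete the square in y: (y - 2)² = -42(x - 3).
Vertex (3, 2); 4p = -42 so p = -21/2. Opens left.
Focus is p units from the vertex along the axis: (h + p, k).

(-15/2, 2)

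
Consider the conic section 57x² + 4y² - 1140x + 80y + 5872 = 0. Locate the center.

(10, -10)

Rearranging, 57(x² - 20x) + 4(y² + 20y) = -5872.
Complete the square: 57(x - 10)² + 4(y + 10)² = -5872 + 5700 + 400 = 228
Divide by 228: (x - 10)²/4 + (y + 10)²/57 = 1
Ellipse with center (10, -10).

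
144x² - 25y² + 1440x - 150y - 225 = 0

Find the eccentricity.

Group: 144(x² + 10x) -25(y² + 6y) = 225
Complete the square: 144(x + 5)² -25(y + 3)² = 225 + 3600 - 225 = 3600
Dividing both sides by 3600: (x + 5)²/25 - (y + 3)²/144 = 1
Hyperbola, center (-5, -3), transverse axis horizontal; a² = 25, b² = 144.
c² = a² + b² = 169, so c = 13.
e = c/a = 13/5.

e = 13/5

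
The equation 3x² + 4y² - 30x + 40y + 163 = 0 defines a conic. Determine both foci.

(4, -5) and (6, -5)

Rearranging, 3(x² - 10x) + 4(y² + 10y) = -163.
Complete the square: 3(x - 5)² + 4(y + 5)² = -163 + 75 + 100 = 12
Divide by 12: (x - 5)²/4 + (y + 5)²/3 = 1
Ellipse, center (5, -5), major axis horizontal; a² = 4, b² = 3.
c² = a² - b² = 4 - 3 = 1, so c = 1.
Foci lie on the horizontal axis through the center: (h ± c, k).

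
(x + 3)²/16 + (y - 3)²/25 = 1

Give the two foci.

(-3, 0) and (-3, 6)

Center (-3, 3). The larger denominator 25 sits under the y-term, so the major axis is vertical; a² = 25, b² = 16.
c² = a² - b² = 25 - 16 = 9, so c = 3.
Foci lie on the vertical axis through the center: (h, k ± c).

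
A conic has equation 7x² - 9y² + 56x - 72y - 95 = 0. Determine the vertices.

Collect terms: 7(x² + 8x) -9(y² + 8y) = 95
7(x + 4)² -9(y + 4)² = 95 + 112 - 144 = 63
Divide by 63: (x + 4)²/9 - (y + 4)²/7 = 1
Hyperbola, center (-4, -4), transverse axis horizontal; a² = 9, b² = 7.
a = 3. Vertices at (h ± a, k).

(-7, -4) and (-1, -4)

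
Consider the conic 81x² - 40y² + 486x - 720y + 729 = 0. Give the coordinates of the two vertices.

Group: 81(x² + 6x) -40(y² + 18y) = -729
Complete the square: 81(x + 3)² -40(y + 9)² = -729 + 729 - 3240 = -3240
Divide by -3240: (y + 9)²/81 - (x + 3)²/40 = 1
Hyperbola, center (-3, -9), transverse axis vertical; a² = 81, b² = 40.
a = 9. Vertices at (h, k ± a).

(-3, -18) and (-3, 0)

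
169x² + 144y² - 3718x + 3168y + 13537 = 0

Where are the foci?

(11, -16) and (11, -6)

Rearranging, 169(x² - 22x) + 144(y² + 22y) = -13537.
Complete the square: 169(x - 11)² + 144(y + 11)² = -13537 + 20449 + 17424 = 24336
Dividing both sides by 24336: (x - 11)²/144 + (y + 11)²/169 = 1
Ellipse, center (11, -11), major axis vertical; a² = 169, b² = 144.
c² = a² - b² = 169 - 144 = 25, so c = 5.
Foci lie on the vertical axis through the center: (h, k ± c).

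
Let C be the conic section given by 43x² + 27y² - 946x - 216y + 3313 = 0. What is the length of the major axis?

Group the x- and y-terms: 43(x² - 22x) + 27(y² - 8y) = -3313
43(x - 11)² + 27(y - 4)² = -3313 + 5203 + 432 = 2322
Divide by 2322: (x - 11)²/54 + (y - 4)²/86 = 1
Ellipse, center (11, 4), major axis vertical; a² = 86, b² = 54.
a² = 86 so a = √86; the major axis has length 2a = 2√86.

2√86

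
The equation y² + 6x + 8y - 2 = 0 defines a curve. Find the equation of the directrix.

x = 9/2

Only y is squared. Complete the square in y: (y + 4)² = -6(x - 3).
Vertex (3, -4); 4p = -6 so p = -3/2. Opens left.
Directrix is the vertical line x = h − p = 3 − (-3/2) = 9/2.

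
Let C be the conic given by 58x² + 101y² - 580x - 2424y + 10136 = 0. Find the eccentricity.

58(x² - 10x) + 101(y² - 24y) = -10136
Complete the square: 58(x - 5)² + 101(y - 12)² = -10136 + 1450 + 14544 = 5858
Divide through by 5858 to get (x - 5)²/101 + (y - 12)²/58 = 1.
Ellipse, center (5, 12), major axis horizontal; a² = 101, b² = 58.
c² = a² - b² = 43, so c = √43.
e = c/a = √43/√101 = √4343/101.

e = √4343/101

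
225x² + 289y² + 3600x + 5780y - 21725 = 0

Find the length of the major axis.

34

Group the x- and y-terms: 225(x² + 16x) + 289(y² + 20y) = 21725
Complete the square in x and y: 225(x + 8)² + 289(y + 10)² = 21725 + 14400 + 28900 = 65025
Divide by 65025: (x + 8)²/289 + (y + 10)²/225 = 1
Ellipse, center (-8, -10), major axis horizontal; a² = 289, b² = 225.
a² = 289 so a = 17; the major axis has length 2a = 34.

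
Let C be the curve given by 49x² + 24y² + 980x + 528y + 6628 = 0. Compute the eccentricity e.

e = 5/7

Group: 49(x² + 20x) + 24(y² + 22y) = -6628
Completing the square gives 49(x + 10)² + 24(y + 11)² = -6628 + 4900 + 2904 = 1176.
Dividing both sides by 1176: (x + 10)²/24 + (y + 11)²/49 = 1
Ellipse, center (-10, -11), major axis vertical; a² = 49, b² = 24.
c² = a² - b² = 25, so c = 5.
e = c/a = 5/7.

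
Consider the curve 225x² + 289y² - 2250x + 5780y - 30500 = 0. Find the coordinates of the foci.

Rearranging, 225(x² - 10x) + 289(y² + 20y) = 30500.
225(x - 5)² + 289(y + 10)² = 30500 + 5625 + 28900 = 65025
Divide by 65025: (x - 5)²/289 + (y + 10)²/225 = 1
Ellipse, center (5, -10), major axis horizontal; a² = 289, b² = 225.
c² = a² - b² = 289 - 225 = 64, so c = 8.
Foci lie on the horizontal axis through the center: (h ± c, k).

(-3, -10) and (13, -10)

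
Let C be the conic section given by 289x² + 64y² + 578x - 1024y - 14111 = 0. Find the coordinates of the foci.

(-1, -7) and (-1, 23)

Rearranging, 289(x² + 2x) + 64(y² - 16y) = 14111.
Complete the square: 289(x + 1)² + 64(y - 8)² = 14111 + 289 + 4096 = 18496
Divide through by 18496 to get (x + 1)²/64 + (y - 8)²/289 = 1.
Ellipse, center (-1, 8), major axis vertical; a² = 289, b² = 64.
c² = a² - b² = 289 - 64 = 225, so c = 15.
Foci lie on the vertical axis through the center: (h, k ± c).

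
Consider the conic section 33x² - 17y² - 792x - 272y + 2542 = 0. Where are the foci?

Group the x- and y-terms: 33(x² - 24x) -17(y² + 16y) = -2542
Completing the square gives 33(x - 12)² -17(y + 8)² = -2542 + 4752 - 1088 = 1122.
Divide by 1122: (x - 12)²/34 - (y + 8)²/66 = 1
Hyperbola, center (12, -8), transverse axis horizontal; a² = 34, b² = 66.
c² = a² + b² = 34 + 66 = 100, so c = 10.
Foci lie on the horizontal axis through the center: (h ± c, k).

(2, -8) and (22, -8)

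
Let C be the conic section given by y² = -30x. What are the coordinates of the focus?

(-15/2, 0)

Vertex (0, 0); 4p = -30 so p = -15/2. Opens left.
Focus is p units from the vertex along the axis: (h + p, k).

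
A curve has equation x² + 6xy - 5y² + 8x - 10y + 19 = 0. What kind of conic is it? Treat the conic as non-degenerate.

hyperbola

A = 1, B = 6, C = -5.
Discriminant B² − 4AC = 6² − 4·1·(-5) = 56.
B² − 4AC > 0 ⇒ hyperbola.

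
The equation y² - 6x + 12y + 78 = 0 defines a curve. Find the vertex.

(7, -6)

Only y is squared. Complete the square in y: (y + 6)² = 6(x - 7).
Vertex (7, -6); 4p = 6 so p = 3/2. Opens right.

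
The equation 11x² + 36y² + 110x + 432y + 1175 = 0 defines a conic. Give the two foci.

(-10, -6) and (0, -6)

Rearranging, 11(x² + 10x) + 36(y² + 12y) = -1175.
11(x + 5)² + 36(y + 6)² = -1175 + 275 + 1296 = 396
Divide by 396: (x + 5)²/36 + (y + 6)²/11 = 1
Ellipse, center (-5, -6), major axis horizontal; a² = 36, b² = 11.
c² = a² - b² = 36 - 11 = 25, so c = 5.
Foci lie on the horizontal axis through the center: (h ± c, k).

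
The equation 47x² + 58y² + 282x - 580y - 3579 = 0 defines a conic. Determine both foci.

(-3 - √22, 5) and (-3 + √22, 5)

Group the x- and y-terms: 47(x² + 6x) + 58(y² - 10y) = 3579
Completing the square gives 47(x + 3)² + 58(y - 5)² = 3579 + 423 + 1450 = 5452.
Divide through by 5452 to get (x + 3)²/116 + (y - 5)²/94 = 1.
Ellipse, center (-3, 5), major axis horizontal; a² = 116, b² = 94.
c² = a² - b² = 116 - 94 = 22, so c = √22.
Foci lie on the horizontal axis through the center: (h ± c, k).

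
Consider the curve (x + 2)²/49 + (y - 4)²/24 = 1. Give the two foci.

(-7, 4) and (3, 4)

Center (-2, 4). The larger denominator 49 sits under the x-term, so the major axis is horizontal; a² = 49, b² = 24.
c² = a² - b² = 49 - 24 = 25, so c = 5.
Foci lie on the horizontal axis through the center: (h ± c, k).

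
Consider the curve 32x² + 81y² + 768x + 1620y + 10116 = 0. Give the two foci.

Group the x- and y-terms: 32(x² + 24x) + 81(y² + 20y) = -10116
Complete the square in x and y: 32(x + 12)² + 81(y + 10)² = -10116 + 4608 + 8100 = 2592
Divide by 2592: (x + 12)²/81 + (y + 10)²/32 = 1
Ellipse, center (-12, -10), major axis horizontal; a² = 81, b² = 32.
c² = a² - b² = 81 - 32 = 49, so c = 7.
Foci lie on the horizontal axis through the center: (h ± c, k).

(-19, -10) and (-5, -10)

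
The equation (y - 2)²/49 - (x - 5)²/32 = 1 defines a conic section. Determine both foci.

(5, -7) and (5, 11)

Center (5, 2). The positive term is the y-term, so the transverse axis is vertical; a² = 49, b² = 32.
c² = a² + b² = 49 + 32 = 81, so c = 9.
Foci lie on the vertical axis through the center: (h, k ± c).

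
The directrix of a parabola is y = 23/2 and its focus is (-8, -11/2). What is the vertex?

(-8, 3)

The vertex is the midpoint between the focus and the directrix along the axis of symmetry.
Axis is vertical (directrix is horizontal). Vertex y-coordinate = (-11/2 + 23/2)/2 = 3; x-coordinate = -8.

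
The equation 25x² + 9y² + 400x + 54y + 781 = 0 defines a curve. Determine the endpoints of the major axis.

Rearranging, 25(x² + 16x) + 9(y² + 6y) = -781.
Complete the square: 25(x + 8)² + 9(y + 3)² = -781 + 1600 + 81 = 900
Dividing both sides by 900: (x + 8)²/36 + (y + 3)²/100 = 1
Ellipse, center (-8, -3), major axis vertical; a² = 100, b² = 36.
a = 10. Vertices at (h, k ± a).

(-8, -13) and (-8, 7)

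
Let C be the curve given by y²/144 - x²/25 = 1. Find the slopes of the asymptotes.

Center (0, 0). The positive term is the y-term, so the transverse axis is vertical; a² = 144, b² = 25.
For a vertical hyperbola the asymptotes have slope ±a/b.
Here that is ±12/5.

12/5 and -12/5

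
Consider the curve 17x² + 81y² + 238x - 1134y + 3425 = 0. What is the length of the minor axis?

2√17

Collect terms: 17(x² + 14x) + 81(y² - 14y) = -3425
17(x + 7)² + 81(y - 7)² = -3425 + 833 + 3969 = 1377
Dividing both sides by 1377: (x + 7)²/81 + (y - 7)²/17 = 1
Ellipse, center (-7, 7), major axis horizontal; a² = 81, b² = 17.
b² = 17 so b = √17; the minor axis has length 2b = 2√17.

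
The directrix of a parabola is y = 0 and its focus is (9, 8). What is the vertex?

(9, 4)

The vertex is the midpoint between the focus and the directrix along the axis of symmetry.
Axis is vertical (directrix is horizontal). Vertex y-coordinate = (8 + 0)/2 = 4; x-coordinate = 9.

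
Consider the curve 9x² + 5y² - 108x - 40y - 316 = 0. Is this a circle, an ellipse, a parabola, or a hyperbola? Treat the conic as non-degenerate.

ellipse

No xy term. Coefficients of x² and y² are A = 9, C = 5.
A and C have the same sign but A ≠ C ⇒ ellipse.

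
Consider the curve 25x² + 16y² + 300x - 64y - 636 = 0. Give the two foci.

Group the x- and y-terms: 25(x² + 12x) + 16(y² - 4y) = 636
Complete the square in x and y: 25(x + 6)² + 16(y - 2)² = 636 + 900 + 64 = 1600
Divide through by 1600 to get (x + 6)²/64 + (y - 2)²/100 = 1.
Ellipse, center (-6, 2), major axis vertical; a² = 100, b² = 64.
c² = a² - b² = 100 - 64 = 36, so c = 6.
Foci lie on the vertical axis through the center: (h, k ± c).

(-6, -4) and (-6, 8)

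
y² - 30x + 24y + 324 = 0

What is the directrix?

x = -3/2

Only y is squared. Complete the square in y: (y + 12)² = 30(x - 6).
Vertex (6, -12); 4p = 30 so p = 15/2. Opens right.
Directrix is the vertical line x = h − p = 6 − (15/2) = -3/2.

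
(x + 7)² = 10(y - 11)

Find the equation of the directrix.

y = 17/2

Vertex (-7, 11); 4p = 10 so p = 5/2. Opens up.
Directrix is the horizontal line y = k − p = 11 − (5/2) = 17/2.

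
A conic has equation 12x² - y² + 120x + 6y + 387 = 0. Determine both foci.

(-5, 3 - 2√26) and (-5, 3 + 2√26)

Group the x- and y-terms: 12(x² + 10x) -(y² - 6y) = -387
Complete the square: 12(x + 5)² -(y - 3)² = -387 + 300 - 9 = -96
Dividing both sides by -96: (y - 3)²/96 - (x + 5)²/8 = 1
Hyperbola, center (-5, 3), transverse axis vertical; a² = 96, b² = 8.
c² = a² + b² = 96 + 8 = 104, so c = 2√26.
Foci lie on the vertical axis through the center: (h, k ± c).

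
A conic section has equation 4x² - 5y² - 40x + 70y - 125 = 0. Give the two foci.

Group the x- and y-terms: 4(x² - 10x) -5(y² - 14y) = 125
Complete the square in x and y: 4(x - 5)² -5(y - 7)² = 125 + 100 - 245 = -20
Divide by -20: (y - 7)²/4 - (x - 5)²/5 = 1
Hyperbola, center (5, 7), transverse axis vertical; a² = 4, b² = 5.
c² = a² + b² = 4 + 5 = 9, so c = 3.
Foci lie on the vertical axis through the center: (h, k ± c).

(5, 4) and (5, 10)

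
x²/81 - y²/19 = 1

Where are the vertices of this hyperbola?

(-9, 0) and (9, 0)

Center (0, 0). The positive term is the x-term, so the transverse axis is horizontal; a² = 81, b² = 19.
a = 9. Vertices at (h ± a, k).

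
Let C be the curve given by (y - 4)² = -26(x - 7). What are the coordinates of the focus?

(1/2, 4)

Vertex (7, 4); 4p = -26 so p = -13/2. Opens left.
Focus is p units from the vertex along the axis: (h + p, k).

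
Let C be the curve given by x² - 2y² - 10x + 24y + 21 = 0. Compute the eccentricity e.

e = √3

Group: (x² - 10x) -2(y² - 12y) = -21
(x - 5)² -2(y - 6)² = -21 + 25 - 72 = -68
Divide by -68: (y - 6)²/34 - (x - 5)²/68 = 1
Hyperbola, center (5, 6), transverse axis vertical; a² = 34, b² = 68.
c² = a² + b² = 102, so c = √102.
e = c/a = √102/√34 = √3.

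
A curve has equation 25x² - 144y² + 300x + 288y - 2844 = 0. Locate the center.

(-6, 1)

Collect terms: 25(x² + 12x) -144(y² - 2y) = 2844
Complete the square in x and y: 25(x + 6)² -144(y - 1)² = 2844 + 900 - 144 = 3600
Divide through by 3600 to get (x + 6)²/144 - (y - 1)²/25 = 1.
Hyperbola with center (-6, 1).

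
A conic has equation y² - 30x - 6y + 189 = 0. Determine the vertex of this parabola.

Only y is squared. Complete the square in y: (y - 3)² = 30(x - 6).
Vertex (6, 3); 4p = 30 so p = 15/2. Opens right.

(6, 3)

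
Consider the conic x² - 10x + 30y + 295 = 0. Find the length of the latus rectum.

30

Only x is squared. Complete the square in x: (x - 5)² = -30(y + 9).
Vertex (5, -9); 4p = -30 so p = -15/2. Opens down.
Latus rectum length = |4p| = 30.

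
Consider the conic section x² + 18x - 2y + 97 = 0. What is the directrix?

Only x is squared. Complete the square in x: (x + 9)² = 2(y - 8).
Vertex (-9, 8); 4p = 2 so p = 1/2. Opens up.
Directrix is the horizontal line y = k − p = 8 − (1/2) = 15/2.

y = 15/2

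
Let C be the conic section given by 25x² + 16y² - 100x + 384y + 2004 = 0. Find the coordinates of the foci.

(2, -15) and (2, -9)

Group: 25(x² - 4x) + 16(y² + 24y) = -2004
Complete the square in x and y: 25(x - 2)² + 16(y + 12)² = -2004 + 100 + 2304 = 400
Divide by 400: (x - 2)²/16 + (y + 12)²/25 = 1
Ellipse, center (2, -12), major axis vertical; a² = 25, b² = 16.
c² = a² - b² = 25 - 16 = 9, so c = 3.
Foci lie on the vertical axis through the center: (h, k ± c).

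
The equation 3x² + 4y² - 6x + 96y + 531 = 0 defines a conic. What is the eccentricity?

e = 1/2

Group the x- and y-terms: 3(x² - 2x) + 4(y² + 24y) = -531
Complete the square in x and y: 3(x - 1)² + 4(y + 12)² = -531 + 3 + 576 = 48
Divide by 48: (x - 1)²/16 + (y + 12)²/12 = 1
Ellipse, center (1, -12), major axis horizontal; a² = 16, b² = 12.
c² = a² - b² = 4, so c = 2.
e = c/a = 2/4 = 1/2.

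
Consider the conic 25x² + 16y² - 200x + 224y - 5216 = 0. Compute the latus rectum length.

128/5

25(x² - 8x) + 16(y² + 14y) = 5216
Complete the square: 25(x - 4)² + 16(y + 7)² = 5216 + 400 + 784 = 6400
Dividing both sides by 6400: (x - 4)²/256 + (y + 7)²/400 = 1
Ellipse, center (4, -7), major axis vertical; a² = 400, b² = 256.
Latus rectum length = 2b²/a = 2·256/20 = 128/5.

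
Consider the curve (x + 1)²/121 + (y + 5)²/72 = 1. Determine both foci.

Center (-1, -5). The larger denominator 121 sits under the x-term, so the major axis is horizontal; a² = 121, b² = 72.
c² = a² - b² = 121 - 72 = 49, so c = 7.
Foci lie on the horizontal axis through the center: (h ± c, k).

(-8, -5) and (6, -5)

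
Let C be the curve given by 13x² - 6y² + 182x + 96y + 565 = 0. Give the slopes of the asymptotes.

√78/6 and -√78/6

Group the x- and y-terms: 13(x² + 14x) -6(y² - 16y) = -565
13(x + 7)² -6(y - 8)² = -565 + 637 - 384 = -312
Divide by -312: (y - 8)²/52 - (x + 7)²/24 = 1
Hyperbola, center (-7, 8), transverse axis vertical; a² = 52, b² = 24.
For a vertical hyperbola the asymptotes have slope ±a/b.
Here that is ±2√13/2√6 = ±√78/6.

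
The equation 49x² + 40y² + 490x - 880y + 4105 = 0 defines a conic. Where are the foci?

Collect terms: 49(x² + 10x) + 40(y² - 22y) = -4105
Complete the square in x and y: 49(x + 5)² + 40(y - 11)² = -4105 + 1225 + 4840 = 1960
Divide by 1960: (x + 5)²/40 + (y - 11)²/49 = 1
Ellipse, center (-5, 11), major axis vertical; a² = 49, b² = 40.
c² = a² - b² = 49 - 40 = 9, so c = 3.
Foci lie on the vertical axis through the center: (h, k ± c).

(-5, 8) and (-5, 14)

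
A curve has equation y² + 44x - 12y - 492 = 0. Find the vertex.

Only y is squared. Complete the square in y: (y - 6)² = -44(x - 12).
Vertex (12, 6); 4p = -44 so p = -11. Opens left.

(12, 6)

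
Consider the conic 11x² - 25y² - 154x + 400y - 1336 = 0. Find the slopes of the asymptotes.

11(x² - 14x) -25(y² - 16y) = 1336
11(x - 7)² -25(y - 8)² = 1336 + 539 - 1600 = 275
Divide through by 275 to get (x - 7)²/25 - (y - 8)²/11 = 1.
Hyperbola, center (7, 8), transverse axis horizontal; a² = 25, b² = 11.
For a horizontal hyperbola the asymptotes have slope ±b/a.
Here that is ±√11/5.

√11/5 and -√11/5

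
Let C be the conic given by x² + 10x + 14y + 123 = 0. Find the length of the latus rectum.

Only x is squared. Complete the square in x: (x + 5)² = -14(y + 7).
Vertex (-5, -7); 4p = -14 so p = -7/2. Opens down.
Latus rectum length = |4p| = 14.

14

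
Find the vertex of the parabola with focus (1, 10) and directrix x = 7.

(4, 10)

The vertex is the midpoint between the focus and the directrix along the axis of symmetry.
Axis is horizontal (directrix is vertical). Vertex x-coordinate = (1 + 7)/2 = 4; y-coordinate = 10.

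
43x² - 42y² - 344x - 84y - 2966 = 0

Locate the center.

Rearranging, 43(x² - 8x) -42(y² + 2y) = 2966.
43(x - 4)² -42(y + 1)² = 2966 + 688 - 42 = 3612
Dividing both sides by 3612: (x - 4)²/84 - (y + 1)²/86 = 1
Hyperbola with center (4, -1).

(4, -1)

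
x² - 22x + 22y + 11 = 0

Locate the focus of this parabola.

(11, -1/2)

Only x is squared. Complete the square in x: (x - 11)² = -22(y - 5).
Vertex (11, 5); 4p = -22 so p = -11/2. Opens down.
Focus is p units from the vertex along the axis: (h, k + p).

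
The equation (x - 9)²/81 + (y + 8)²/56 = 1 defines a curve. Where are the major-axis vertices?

(0, -8) and (18, -8)

Center (9, -8). The larger denominator 81 sits under the x-term, so the major axis is horizontal; a² = 81, b² = 56.
a = 9. Vertices at (h ± a, k).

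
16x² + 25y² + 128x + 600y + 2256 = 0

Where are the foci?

16(x² + 8x) + 25(y² + 24y) = -2256
Complete the square in x and y: 16(x + 4)² + 25(y + 12)² = -2256 + 256 + 3600 = 1600
Divide through by 1600 to get (x + 4)²/100 + (y + 12)²/64 = 1.
Ellipse, center (-4, -12), major axis horizontal; a² = 100, b² = 64.
c² = a² - b² = 100 - 64 = 36, so c = 6.
Foci lie on the horizontal axis through the center: (h ± c, k).

(-10, -12) and (2, -12)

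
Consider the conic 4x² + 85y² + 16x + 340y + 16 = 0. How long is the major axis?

2√85

Collect terms: 4(x² + 4x) + 85(y² + 4y) = -16
Completing the square gives 4(x + 2)² + 85(y + 2)² = -16 + 16 + 340 = 340.
Divide through by 340 to get (x + 2)²/85 + (y + 2)²/4 = 1.
Ellipse, center (-2, -2), major axis horizontal; a² = 85, b² = 4.
a² = 85 so a = √85; the major axis has length 2a = 2√85.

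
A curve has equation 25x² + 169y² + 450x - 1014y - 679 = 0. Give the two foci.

(-21, 3) and (3, 3)

Group: 25(x² + 18x) + 169(y² - 6y) = 679
25(x + 9)² + 169(y - 3)² = 679 + 2025 + 1521 = 4225
Divide by 4225: (x + 9)²/169 + (y - 3)²/25 = 1
Ellipse, center (-9, 3), major axis horizontal; a² = 169, b² = 25.
c² = a² - b² = 169 - 25 = 144, so c = 12.
Foci lie on the horizontal axis through the center: (h ± c, k).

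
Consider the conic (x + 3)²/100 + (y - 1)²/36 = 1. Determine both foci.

Center (-3, 1). The larger denominator 100 sits under the x-term, so the major axis is horizontal; a² = 100, b² = 36.
c² = a² - b² = 100 - 36 = 64, so c = 8.
Foci lie on the horizontal axis through the center: (h ± c, k).

(-11, 1) and (5, 1)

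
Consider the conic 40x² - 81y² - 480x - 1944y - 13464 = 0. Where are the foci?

(-5, -12) and (17, -12)

Group the x- and y-terms: 40(x² - 12x) -81(y² + 24y) = 13464
40(x - 6)² -81(y + 12)² = 13464 + 1440 - 11664 = 3240
Divide by 3240: (x - 6)²/81 - (y + 12)²/40 = 1
Hyperbola, center (6, -12), transverse axis horizontal; a² = 81, b² = 40.
c² = a² + b² = 81 + 40 = 121, so c = 11.
Foci lie on the horizontal axis through the center: (h ± c, k).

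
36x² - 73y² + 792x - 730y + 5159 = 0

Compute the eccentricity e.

36(x² + 22x) -73(y² + 10y) = -5159
Completing the square gives 36(x + 11)² -73(y + 5)² = -5159 + 4356 - 1825 = -2628.
Divide by -2628: (y + 5)²/36 - (x + 11)²/73 = 1
Hyperbola, center (-11, -5), transverse axis vertical; a² = 36, b² = 73.
c² = a² + b² = 109, so c = √109.
e = c/a = √109/6.

e = √109/6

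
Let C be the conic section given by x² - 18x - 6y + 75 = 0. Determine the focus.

Only x is squared. Complete the square in x: (x - 9)² = 6(y + 1).
Vertex (9, -1); 4p = 6 so p = 3/2. Opens up.
Focus is p units from the vertex along the axis: (h, k + p).

(9, 1/2)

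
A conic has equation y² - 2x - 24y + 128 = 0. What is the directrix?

Only y is squared. Complete the square in y: (y - 12)² = 2(x + 8).
Vertex (-8, 12); 4p = 2 so p = 1/2. Opens right.
Directrix is the vertical line x = h − p = -8 − (1/2) = -17/2.

x = -17/2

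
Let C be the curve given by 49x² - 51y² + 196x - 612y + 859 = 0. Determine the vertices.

(-2, -13) and (-2, 1)

Rearranging, 49(x² + 4x) -51(y² + 12y) = -859.
Complete the square: 49(x + 2)² -51(y + 6)² = -859 + 196 - 1836 = -2499
Divide by -2499: (y + 6)²/49 - (x + 2)²/51 = 1
Hyperbola, center (-2, -6), transverse axis vertical; a² = 49, b² = 51.
a = 7. Vertices at (h, k ± a).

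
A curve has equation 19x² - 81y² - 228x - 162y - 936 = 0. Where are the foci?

(-4, -1) and (16, -1)

Group the x- and y-terms: 19(x² - 12x) -81(y² + 2y) = 936
Complete the square in x and y: 19(x - 6)² -81(y + 1)² = 936 + 684 - 81 = 1539
Divide through by 1539 to get (x - 6)²/81 - (y + 1)²/19 = 1.
Hyperbola, center (6, -1), transverse axis horizontal; a² = 81, b² = 19.
c² = a² + b² = 81 + 19 = 100, so c = 10.
Foci lie on the horizontal axis through the center: (h ± c, k).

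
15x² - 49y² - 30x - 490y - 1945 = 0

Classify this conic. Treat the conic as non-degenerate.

hyperbola

No xy term. Coefficients of x² and y² are A = 15, C = -49.
A and C have opposite signs ⇒ hyperbola.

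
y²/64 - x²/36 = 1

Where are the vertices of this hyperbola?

Center (0, 0). The positive term is the y-term, so the transverse axis is vertical; a² = 64, b² = 36.
a = 8. Vertices at (h, k ± a).

(0, -8) and (0, 8)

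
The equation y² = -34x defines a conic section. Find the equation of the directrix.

x = 17/2

Vertex (0, 0); 4p = -34 so p = -17/2. Opens left.
Directrix is the vertical line x = h − p = 0 − (-17/2) = 17/2.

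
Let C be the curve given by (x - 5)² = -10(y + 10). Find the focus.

Vertex (5, -10); 4p = -10 so p = -5/2. Opens down.
Focus is p units from the vertex along the axis: (h, k + p).

(5, -25/2)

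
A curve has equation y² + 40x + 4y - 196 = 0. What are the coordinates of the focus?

(-5, -2)

Only y is squared. Complete the square in y: (y + 2)² = -40(x - 5).
Vertex (5, -2); 4p = -40 so p = -10. Opens left.
Focus is p units from the vertex along the axis: (h + p, k).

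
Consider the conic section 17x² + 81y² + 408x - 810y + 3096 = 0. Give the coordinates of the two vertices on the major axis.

Group the x- and y-terms: 17(x² + 24x) + 81(y² - 10y) = -3096
Complete the square: 17(x + 12)² + 81(y - 5)² = -3096 + 2448 + 2025 = 1377
Dividing both sides by 1377: (x + 12)²/81 + (y - 5)²/17 = 1
Ellipse, center (-12, 5), major axis horizontal; a² = 81, b² = 17.
a = 9. Vertices at (h ± a, k).

(-21, 5) and (-3, 5)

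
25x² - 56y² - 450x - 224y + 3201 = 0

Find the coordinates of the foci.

(9, -11) and (9, 7)

Collect terms: 25(x² - 18x) -56(y² + 4y) = -3201
Complete the square in x and y: 25(x - 9)² -56(y + 2)² = -3201 + 2025 - 224 = -1400
Divide through by -1400 to get (y + 2)²/25 - (x - 9)²/56 = 1.
Hyperbola, center (9, -2), transverse axis vertical; a² = 25, b² = 56.
c² = a² + b² = 25 + 56 = 81, so c = 9.
Foci lie on the vertical axis through the center: (h, k ± c).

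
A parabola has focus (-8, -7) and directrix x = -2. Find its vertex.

The vertex is the midpoint between the focus and the directrix along the axis of symmetry.
Axis is horizontal (directrix is vertical). Vertex x-coordinate = (-8 + (-2))/2 = -5; y-coordinate = -7.

(-5, -7)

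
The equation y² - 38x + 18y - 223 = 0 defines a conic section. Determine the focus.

Only y is squared. Complete the square in y: (y + 9)² = 38(x + 8).
Vertex (-8, -9); 4p = 38 so p = 19/2. Opens right.
Focus is p units from the vertex along the axis: (h + p, k).

(3/2, -9)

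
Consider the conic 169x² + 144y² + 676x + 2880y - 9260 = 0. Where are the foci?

(-2, -15) and (-2, -5)

Group: 169(x² + 4x) + 144(y² + 20y) = 9260
Complete the square: 169(x + 2)² + 144(y + 10)² = 9260 + 676 + 14400 = 24336
Divide through by 24336 to get (x + 2)²/144 + (y + 10)²/169 = 1.
Ellipse, center (-2, -10), major axis vertical; a² = 169, b² = 144.
c² = a² - b² = 169 - 144 = 25, so c = 5.
Foci lie on the vertical axis through the center: (h, k ± c).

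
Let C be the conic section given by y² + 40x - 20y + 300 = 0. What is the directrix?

x = 5

Only y is squared. Complete the square in y: (y - 10)² = -40(x + 5).
Vertex (-5, 10); 4p = -40 so p = -10. Opens left.
Directrix is the vertical line x = h − p = -5 − (-10) = 5.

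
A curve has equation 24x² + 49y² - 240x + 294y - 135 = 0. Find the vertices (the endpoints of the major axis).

(-2, -3) and (12, -3)

Group: 24(x² - 10x) + 49(y² + 6y) = 135
Complete the square: 24(x - 5)² + 49(y + 3)² = 135 + 600 + 441 = 1176
Divide through by 1176 to get (x - 5)²/49 + (y + 3)²/24 = 1.
Ellipse, center (5, -3), major axis horizontal; a² = 49, b² = 24.
a = 7. Vertices at (h ± a, k).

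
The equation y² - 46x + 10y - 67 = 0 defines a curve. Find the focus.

(19/2, -5)

Only y is squared. Complete the square in y: (y + 5)² = 46(x + 2).
Vertex (-2, -5); 4p = 46 so p = 23/2. Opens right.
Focus is p units from the vertex along the axis: (h + p, k).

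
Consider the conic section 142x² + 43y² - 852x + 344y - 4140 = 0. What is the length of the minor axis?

2√43

Rearranging, 142(x² - 6x) + 43(y² + 8y) = 4140.
Completing the square gives 142(x - 3)² + 43(y + 4)² = 4140 + 1278 + 688 = 6106.
Dividing both sides by 6106: (x - 3)²/43 + (y + 4)²/142 = 1
Ellipse, center (3, -4), major axis vertical; a² = 142, b² = 43.
b² = 43 so b = √43; the minor axis has length 2b = 2√43.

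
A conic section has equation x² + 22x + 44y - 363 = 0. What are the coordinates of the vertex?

Only x is squared. Complete the square in x: (x + 11)² = -44(y - 11).
Vertex (-11, 11); 4p = -44 so p = -11. Opens down.

(-11, 11)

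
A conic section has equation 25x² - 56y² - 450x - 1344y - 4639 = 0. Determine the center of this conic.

Group the x- and y-terms: 25(x² - 18x) -56(y² + 24y) = 4639
25(x - 9)² -56(y + 12)² = 4639 + 2025 - 8064 = -1400
Dividing both sides by -1400: (y + 12)²/25 - (x - 9)²/56 = 1
Hyperbola with center (9, -12).

(9, -12)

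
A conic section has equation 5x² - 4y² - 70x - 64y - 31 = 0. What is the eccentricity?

e = 3/2

Rearranging, 5(x² - 14x) -4(y² + 16y) = 31.
Complete the square in x and y: 5(x - 7)² -4(y + 8)² = 31 + 245 - 256 = 20
Divide by 20: (x - 7)²/4 - (y + 8)²/5 = 1
Hyperbola, center (7, -8), transverse axis horizontal; a² = 4, b² = 5.
c² = a² + b² = 9, so c = 3.
e = c/a = 3/2.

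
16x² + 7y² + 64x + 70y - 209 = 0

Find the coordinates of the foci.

(-2, -11) and (-2, 1)

Rearranging, 16(x² + 4x) + 7(y² + 10y) = 209.
16(x + 2)² + 7(y + 5)² = 209 + 64 + 175 = 448
Divide through by 448 to get (x + 2)²/28 + (y + 5)²/64 = 1.
Ellipse, center (-2, -5), major axis vertical; a² = 64, b² = 28.
c² = a² - b² = 64 - 28 = 36, so c = 6.
Foci lie on the vertical axis through the center: (h, k ± c).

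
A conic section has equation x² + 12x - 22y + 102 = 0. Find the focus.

Only x is squared. Complete the square in x: (x + 6)² = 22(y - 3).
Vertex (-6, 3); 4p = 22 so p = 11/2. Opens up.
Focus is p units from the vertex along the axis: (h, k + p).

(-6, 17/2)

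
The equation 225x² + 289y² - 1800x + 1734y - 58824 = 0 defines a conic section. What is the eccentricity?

Collect terms: 225(x² - 8x) + 289(y² + 6y) = 58824
Completing the square gives 225(x - 4)² + 289(y + 3)² = 58824 + 3600 + 2601 = 65025.
Divide through by 65025 to get (x - 4)²/289 + (y + 3)²/225 = 1.
Ellipse, center (4, -3), major axis horizontal; a² = 289, b² = 225.
c² = a² - b² = 64, so c = 8.
e = c/a = 8/17.

e = 8/17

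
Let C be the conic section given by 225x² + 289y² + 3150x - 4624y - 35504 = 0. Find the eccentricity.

Group the x- and y-terms: 225(x² + 14x) + 289(y² - 16y) = 35504
Completing the square gives 225(x + 7)² + 289(y - 8)² = 35504 + 11025 + 18496 = 65025.
Divide by 65025: (x + 7)²/289 + (y - 8)²/225 = 1
Ellipse, center (-7, 8), major axis horizontal; a² = 289, b² = 225.
c² = a² - b² = 64, so c = 8.
e = c/a = 8/17.

e = 8/17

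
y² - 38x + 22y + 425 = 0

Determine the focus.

Only y is squared. Complete the square in y: (y + 11)² = 38(x - 8).
Vertex (8, -11); 4p = 38 so p = 19/2. Opens right.
Focus is p units from the vertex along the axis: (h + p, k).

(35/2, -11)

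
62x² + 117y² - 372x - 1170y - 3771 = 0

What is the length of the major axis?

6√13

Rearranging, 62(x² - 6x) + 117(y² - 10y) = 3771.
Completing the square gives 62(x - 3)² + 117(y - 5)² = 3771 + 558 + 2925 = 7254.
Divide by 7254: (x - 3)²/117 + (y - 5)²/62 = 1
Ellipse, center (3, 5), major axis horizontal; a² = 117, b² = 62.
a² = 117 so a = 3√13; the major axis has length 2a = 6√13.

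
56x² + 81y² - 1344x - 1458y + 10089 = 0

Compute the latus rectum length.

Rearranging, 56(x² - 24x) + 81(y² - 18y) = -10089.
56(x - 12)² + 81(y - 9)² = -10089 + 8064 + 6561 = 4536
Divide by 4536: (x - 12)²/81 + (y - 9)²/56 = 1
Ellipse, center (12, 9), major axis horizontal; a² = 81, b² = 56.
Latus rectum length = 2b²/a = 2·56/9 = 112/9.

112/9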